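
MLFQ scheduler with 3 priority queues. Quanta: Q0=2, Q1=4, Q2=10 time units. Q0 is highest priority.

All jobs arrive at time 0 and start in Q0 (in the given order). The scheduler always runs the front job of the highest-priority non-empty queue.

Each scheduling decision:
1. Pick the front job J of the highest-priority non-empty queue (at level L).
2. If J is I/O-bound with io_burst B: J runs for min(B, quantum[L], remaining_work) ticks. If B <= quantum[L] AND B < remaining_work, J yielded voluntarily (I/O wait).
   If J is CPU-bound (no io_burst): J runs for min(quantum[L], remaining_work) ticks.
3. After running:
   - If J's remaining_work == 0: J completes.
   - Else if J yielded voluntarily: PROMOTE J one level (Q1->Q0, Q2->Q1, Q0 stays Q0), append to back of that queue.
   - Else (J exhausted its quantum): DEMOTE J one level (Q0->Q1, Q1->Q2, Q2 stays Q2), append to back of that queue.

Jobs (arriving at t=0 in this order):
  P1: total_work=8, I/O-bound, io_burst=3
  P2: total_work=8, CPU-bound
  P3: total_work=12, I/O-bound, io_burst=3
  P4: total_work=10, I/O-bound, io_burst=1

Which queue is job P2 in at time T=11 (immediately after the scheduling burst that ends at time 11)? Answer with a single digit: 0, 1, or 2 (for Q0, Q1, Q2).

t=0-2: P1@Q0 runs 2, rem=6, quantum used, demote→Q1. Q0=[P2,P3,P4] Q1=[P1] Q2=[]
t=2-4: P2@Q0 runs 2, rem=6, quantum used, demote→Q1. Q0=[P3,P4] Q1=[P1,P2] Q2=[]
t=4-6: P3@Q0 runs 2, rem=10, quantum used, demote→Q1. Q0=[P4] Q1=[P1,P2,P3] Q2=[]
t=6-7: P4@Q0 runs 1, rem=9, I/O yield, promote→Q0. Q0=[P4] Q1=[P1,P2,P3] Q2=[]
t=7-8: P4@Q0 runs 1, rem=8, I/O yield, promote→Q0. Q0=[P4] Q1=[P1,P2,P3] Q2=[]
t=8-9: P4@Q0 runs 1, rem=7, I/O yield, promote→Q0. Q0=[P4] Q1=[P1,P2,P3] Q2=[]
t=9-10: P4@Q0 runs 1, rem=6, I/O yield, promote→Q0. Q0=[P4] Q1=[P1,P2,P3] Q2=[]
t=10-11: P4@Q0 runs 1, rem=5, I/O yield, promote→Q0. Q0=[P4] Q1=[P1,P2,P3] Q2=[]
t=11-12: P4@Q0 runs 1, rem=4, I/O yield, promote→Q0. Q0=[P4] Q1=[P1,P2,P3] Q2=[]
t=12-13: P4@Q0 runs 1, rem=3, I/O yield, promote→Q0. Q0=[P4] Q1=[P1,P2,P3] Q2=[]
t=13-14: P4@Q0 runs 1, rem=2, I/O yield, promote→Q0. Q0=[P4] Q1=[P1,P2,P3] Q2=[]
t=14-15: P4@Q0 runs 1, rem=1, I/O yield, promote→Q0. Q0=[P4] Q1=[P1,P2,P3] Q2=[]
t=15-16: P4@Q0 runs 1, rem=0, completes. Q0=[] Q1=[P1,P2,P3] Q2=[]
t=16-19: P1@Q1 runs 3, rem=3, I/O yield, promote→Q0. Q0=[P1] Q1=[P2,P3] Q2=[]
t=19-21: P1@Q0 runs 2, rem=1, quantum used, demote→Q1. Q0=[] Q1=[P2,P3,P1] Q2=[]
t=21-25: P2@Q1 runs 4, rem=2, quantum used, demote→Q2. Q0=[] Q1=[P3,P1] Q2=[P2]
t=25-28: P3@Q1 runs 3, rem=7, I/O yield, promote→Q0. Q0=[P3] Q1=[P1] Q2=[P2]
t=28-30: P3@Q0 runs 2, rem=5, quantum used, demote→Q1. Q0=[] Q1=[P1,P3] Q2=[P2]
t=30-31: P1@Q1 runs 1, rem=0, completes. Q0=[] Q1=[P3] Q2=[P2]
t=31-34: P3@Q1 runs 3, rem=2, I/O yield, promote→Q0. Q0=[P3] Q1=[] Q2=[P2]
t=34-36: P3@Q0 runs 2, rem=0, completes. Q0=[] Q1=[] Q2=[P2]
t=36-38: P2@Q2 runs 2, rem=0, completes. Q0=[] Q1=[] Q2=[]

Answer: 1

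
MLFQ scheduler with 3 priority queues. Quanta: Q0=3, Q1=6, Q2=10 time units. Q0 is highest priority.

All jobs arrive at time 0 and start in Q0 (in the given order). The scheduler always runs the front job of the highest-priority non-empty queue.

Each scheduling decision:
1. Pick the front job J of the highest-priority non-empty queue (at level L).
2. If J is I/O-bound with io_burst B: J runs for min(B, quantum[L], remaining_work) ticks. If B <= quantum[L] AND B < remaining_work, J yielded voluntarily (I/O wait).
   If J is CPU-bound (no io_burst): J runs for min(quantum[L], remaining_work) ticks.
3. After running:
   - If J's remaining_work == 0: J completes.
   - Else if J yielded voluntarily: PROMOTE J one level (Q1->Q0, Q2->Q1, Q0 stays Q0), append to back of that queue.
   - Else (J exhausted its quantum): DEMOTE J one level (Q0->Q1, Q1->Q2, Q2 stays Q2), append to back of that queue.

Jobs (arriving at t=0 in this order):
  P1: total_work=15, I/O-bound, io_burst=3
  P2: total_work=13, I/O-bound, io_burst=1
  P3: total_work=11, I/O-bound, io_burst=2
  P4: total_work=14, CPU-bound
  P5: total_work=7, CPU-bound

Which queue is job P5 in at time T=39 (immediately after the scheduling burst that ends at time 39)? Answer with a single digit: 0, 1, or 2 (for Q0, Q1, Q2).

Answer: 1

Derivation:
t=0-3: P1@Q0 runs 3, rem=12, I/O yield, promote→Q0. Q0=[P2,P3,P4,P5,P1] Q1=[] Q2=[]
t=3-4: P2@Q0 runs 1, rem=12, I/O yield, promote→Q0. Q0=[P3,P4,P5,P1,P2] Q1=[] Q2=[]
t=4-6: P3@Q0 runs 2, rem=9, I/O yield, promote→Q0. Q0=[P4,P5,P1,P2,P3] Q1=[] Q2=[]
t=6-9: P4@Q0 runs 3, rem=11, quantum used, demote→Q1. Q0=[P5,P1,P2,P3] Q1=[P4] Q2=[]
t=9-12: P5@Q0 runs 3, rem=4, quantum used, demote→Q1. Q0=[P1,P2,P3] Q1=[P4,P5] Q2=[]
t=12-15: P1@Q0 runs 3, rem=9, I/O yield, promote→Q0. Q0=[P2,P3,P1] Q1=[P4,P5] Q2=[]
t=15-16: P2@Q0 runs 1, rem=11, I/O yield, promote→Q0. Q0=[P3,P1,P2] Q1=[P4,P5] Q2=[]
t=16-18: P3@Q0 runs 2, rem=7, I/O yield, promote→Q0. Q0=[P1,P2,P3] Q1=[P4,P5] Q2=[]
t=18-21: P1@Q0 runs 3, rem=6, I/O yield, promote→Q0. Q0=[P2,P3,P1] Q1=[P4,P5] Q2=[]
t=21-22: P2@Q0 runs 1, rem=10, I/O yield, promote→Q0. Q0=[P3,P1,P2] Q1=[P4,P5] Q2=[]
t=22-24: P3@Q0 runs 2, rem=5, I/O yield, promote→Q0. Q0=[P1,P2,P3] Q1=[P4,P5] Q2=[]
t=24-27: P1@Q0 runs 3, rem=3, I/O yield, promote→Q0. Q0=[P2,P3,P1] Q1=[P4,P5] Q2=[]
t=27-28: P2@Q0 runs 1, rem=9, I/O yield, promote→Q0. Q0=[P3,P1,P2] Q1=[P4,P5] Q2=[]
t=28-30: P3@Q0 runs 2, rem=3, I/O yield, promote→Q0. Q0=[P1,P2,P3] Q1=[P4,P5] Q2=[]
t=30-33: P1@Q0 runs 3, rem=0, completes. Q0=[P2,P3] Q1=[P4,P5] Q2=[]
t=33-34: P2@Q0 runs 1, rem=8, I/O yield, promote→Q0. Q0=[P3,P2] Q1=[P4,P5] Q2=[]
t=34-36: P3@Q0 runs 2, rem=1, I/O yield, promote→Q0. Q0=[P2,P3] Q1=[P4,P5] Q2=[]
t=36-37: P2@Q0 runs 1, rem=7, I/O yield, promote→Q0. Q0=[P3,P2] Q1=[P4,P5] Q2=[]
t=37-38: P3@Q0 runs 1, rem=0, completes. Q0=[P2] Q1=[P4,P5] Q2=[]
t=38-39: P2@Q0 runs 1, rem=6, I/O yield, promote→Q0. Q0=[P2] Q1=[P4,P5] Q2=[]
t=39-40: P2@Q0 runs 1, rem=5, I/O yield, promote→Q0. Q0=[P2] Q1=[P4,P5] Q2=[]
t=40-41: P2@Q0 runs 1, rem=4, I/O yield, promote→Q0. Q0=[P2] Q1=[P4,P5] Q2=[]
t=41-42: P2@Q0 runs 1, rem=3, I/O yield, promote→Q0. Q0=[P2] Q1=[P4,P5] Q2=[]
t=42-43: P2@Q0 runs 1, rem=2, I/O yield, promote→Q0. Q0=[P2] Q1=[P4,P5] Q2=[]
t=43-44: P2@Q0 runs 1, rem=1, I/O yield, promote→Q0. Q0=[P2] Q1=[P4,P5] Q2=[]
t=44-45: P2@Q0 runs 1, rem=0, completes. Q0=[] Q1=[P4,P5] Q2=[]
t=45-51: P4@Q1 runs 6, rem=5, quantum used, demote→Q2. Q0=[] Q1=[P5] Q2=[P4]
t=51-55: P5@Q1 runs 4, rem=0, completes. Q0=[] Q1=[] Q2=[P4]
t=55-60: P4@Q2 runs 5, rem=0, completes. Q0=[] Q1=[] Q2=[]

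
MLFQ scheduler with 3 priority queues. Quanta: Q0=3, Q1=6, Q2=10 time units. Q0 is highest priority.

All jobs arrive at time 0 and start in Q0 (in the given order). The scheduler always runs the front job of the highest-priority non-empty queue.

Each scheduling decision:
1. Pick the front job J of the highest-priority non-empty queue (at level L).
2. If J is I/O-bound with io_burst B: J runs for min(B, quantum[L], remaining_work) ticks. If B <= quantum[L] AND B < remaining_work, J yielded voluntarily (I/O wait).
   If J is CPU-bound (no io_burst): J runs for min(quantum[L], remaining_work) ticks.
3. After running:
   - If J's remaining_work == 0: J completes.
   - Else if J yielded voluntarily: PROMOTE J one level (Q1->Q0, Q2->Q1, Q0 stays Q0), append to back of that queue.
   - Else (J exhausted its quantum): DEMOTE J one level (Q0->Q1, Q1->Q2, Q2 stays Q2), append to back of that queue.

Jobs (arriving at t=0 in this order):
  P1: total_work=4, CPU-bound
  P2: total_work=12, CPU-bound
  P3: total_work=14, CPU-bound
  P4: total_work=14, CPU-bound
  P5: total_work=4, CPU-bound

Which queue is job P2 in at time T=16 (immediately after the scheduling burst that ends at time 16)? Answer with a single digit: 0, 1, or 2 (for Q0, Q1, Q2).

t=0-3: P1@Q0 runs 3, rem=1, quantum used, demote→Q1. Q0=[P2,P3,P4,P5] Q1=[P1] Q2=[]
t=3-6: P2@Q0 runs 3, rem=9, quantum used, demote→Q1. Q0=[P3,P4,P5] Q1=[P1,P2] Q2=[]
t=6-9: P3@Q0 runs 3, rem=11, quantum used, demote→Q1. Q0=[P4,P5] Q1=[P1,P2,P3] Q2=[]
t=9-12: P4@Q0 runs 3, rem=11, quantum used, demote→Q1. Q0=[P5] Q1=[P1,P2,P3,P4] Q2=[]
t=12-15: P5@Q0 runs 3, rem=1, quantum used, demote→Q1. Q0=[] Q1=[P1,P2,P3,P4,P5] Q2=[]
t=15-16: P1@Q1 runs 1, rem=0, completes. Q0=[] Q1=[P2,P3,P4,P5] Q2=[]
t=16-22: P2@Q1 runs 6, rem=3, quantum used, demote→Q2. Q0=[] Q1=[P3,P4,P5] Q2=[P2]
t=22-28: P3@Q1 runs 6, rem=5, quantum used, demote→Q2. Q0=[] Q1=[P4,P5] Q2=[P2,P3]
t=28-34: P4@Q1 runs 6, rem=5, quantum used, demote→Q2. Q0=[] Q1=[P5] Q2=[P2,P3,P4]
t=34-35: P5@Q1 runs 1, rem=0, completes. Q0=[] Q1=[] Q2=[P2,P3,P4]
t=35-38: P2@Q2 runs 3, rem=0, completes. Q0=[] Q1=[] Q2=[P3,P4]
t=38-43: P3@Q2 runs 5, rem=0, completes. Q0=[] Q1=[] Q2=[P4]
t=43-48: P4@Q2 runs 5, rem=0, completes. Q0=[] Q1=[] Q2=[]

Answer: 1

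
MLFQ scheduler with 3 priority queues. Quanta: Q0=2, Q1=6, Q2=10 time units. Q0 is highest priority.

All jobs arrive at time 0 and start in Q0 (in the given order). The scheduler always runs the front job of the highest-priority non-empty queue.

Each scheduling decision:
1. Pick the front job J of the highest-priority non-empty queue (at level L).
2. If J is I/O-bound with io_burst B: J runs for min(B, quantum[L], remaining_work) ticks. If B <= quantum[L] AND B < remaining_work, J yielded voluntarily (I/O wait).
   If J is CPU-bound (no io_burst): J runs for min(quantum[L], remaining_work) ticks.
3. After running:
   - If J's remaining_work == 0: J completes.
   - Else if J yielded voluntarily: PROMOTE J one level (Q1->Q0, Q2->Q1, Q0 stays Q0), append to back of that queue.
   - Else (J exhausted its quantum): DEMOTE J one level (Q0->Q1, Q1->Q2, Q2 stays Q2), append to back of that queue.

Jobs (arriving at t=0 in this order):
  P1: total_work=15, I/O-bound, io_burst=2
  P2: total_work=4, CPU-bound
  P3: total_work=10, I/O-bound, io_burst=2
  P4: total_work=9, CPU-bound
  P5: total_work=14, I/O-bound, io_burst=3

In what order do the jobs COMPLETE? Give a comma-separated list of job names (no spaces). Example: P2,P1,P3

Answer: P3,P1,P2,P5,P4

Derivation:
t=0-2: P1@Q0 runs 2, rem=13, I/O yield, promote→Q0. Q0=[P2,P3,P4,P5,P1] Q1=[] Q2=[]
t=2-4: P2@Q0 runs 2, rem=2, quantum used, demote→Q1. Q0=[P3,P4,P5,P1] Q1=[P2] Q2=[]
t=4-6: P3@Q0 runs 2, rem=8, I/O yield, promote→Q0. Q0=[P4,P5,P1,P3] Q1=[P2] Q2=[]
t=6-8: P4@Q0 runs 2, rem=7, quantum used, demote→Q1. Q0=[P5,P1,P3] Q1=[P2,P4] Q2=[]
t=8-10: P5@Q0 runs 2, rem=12, quantum used, demote→Q1. Q0=[P1,P3] Q1=[P2,P4,P5] Q2=[]
t=10-12: P1@Q0 runs 2, rem=11, I/O yield, promote→Q0. Q0=[P3,P1] Q1=[P2,P4,P5] Q2=[]
t=12-14: P3@Q0 runs 2, rem=6, I/O yield, promote→Q0. Q0=[P1,P3] Q1=[P2,P4,P5] Q2=[]
t=14-16: P1@Q0 runs 2, rem=9, I/O yield, promote→Q0. Q0=[P3,P1] Q1=[P2,P4,P5] Q2=[]
t=16-18: P3@Q0 runs 2, rem=4, I/O yield, promote→Q0. Q0=[P1,P3] Q1=[P2,P4,P5] Q2=[]
t=18-20: P1@Q0 runs 2, rem=7, I/O yield, promote→Q0. Q0=[P3,P1] Q1=[P2,P4,P5] Q2=[]
t=20-22: P3@Q0 runs 2, rem=2, I/O yield, promote→Q0. Q0=[P1,P3] Q1=[P2,P4,P5] Q2=[]
t=22-24: P1@Q0 runs 2, rem=5, I/O yield, promote→Q0. Q0=[P3,P1] Q1=[P2,P4,P5] Q2=[]
t=24-26: P3@Q0 runs 2, rem=0, completes. Q0=[P1] Q1=[P2,P4,P5] Q2=[]
t=26-28: P1@Q0 runs 2, rem=3, I/O yield, promote→Q0. Q0=[P1] Q1=[P2,P4,P5] Q2=[]
t=28-30: P1@Q0 runs 2, rem=1, I/O yield, promote→Q0. Q0=[P1] Q1=[P2,P4,P5] Q2=[]
t=30-31: P1@Q0 runs 1, rem=0, completes. Q0=[] Q1=[P2,P4,P5] Q2=[]
t=31-33: P2@Q1 runs 2, rem=0, completes. Q0=[] Q1=[P4,P5] Q2=[]
t=33-39: P4@Q1 runs 6, rem=1, quantum used, demote→Q2. Q0=[] Q1=[P5] Q2=[P4]
t=39-42: P5@Q1 runs 3, rem=9, I/O yield, promote→Q0. Q0=[P5] Q1=[] Q2=[P4]
t=42-44: P5@Q0 runs 2, rem=7, quantum used, demote→Q1. Q0=[] Q1=[P5] Q2=[P4]
t=44-47: P5@Q1 runs 3, rem=4, I/O yield, promote→Q0. Q0=[P5] Q1=[] Q2=[P4]
t=47-49: P5@Q0 runs 2, rem=2, quantum used, demote→Q1. Q0=[] Q1=[P5] Q2=[P4]
t=49-51: P5@Q1 runs 2, rem=0, completes. Q0=[] Q1=[] Q2=[P4]
t=51-52: P4@Q2 runs 1, rem=0, completes. Q0=[] Q1=[] Q2=[]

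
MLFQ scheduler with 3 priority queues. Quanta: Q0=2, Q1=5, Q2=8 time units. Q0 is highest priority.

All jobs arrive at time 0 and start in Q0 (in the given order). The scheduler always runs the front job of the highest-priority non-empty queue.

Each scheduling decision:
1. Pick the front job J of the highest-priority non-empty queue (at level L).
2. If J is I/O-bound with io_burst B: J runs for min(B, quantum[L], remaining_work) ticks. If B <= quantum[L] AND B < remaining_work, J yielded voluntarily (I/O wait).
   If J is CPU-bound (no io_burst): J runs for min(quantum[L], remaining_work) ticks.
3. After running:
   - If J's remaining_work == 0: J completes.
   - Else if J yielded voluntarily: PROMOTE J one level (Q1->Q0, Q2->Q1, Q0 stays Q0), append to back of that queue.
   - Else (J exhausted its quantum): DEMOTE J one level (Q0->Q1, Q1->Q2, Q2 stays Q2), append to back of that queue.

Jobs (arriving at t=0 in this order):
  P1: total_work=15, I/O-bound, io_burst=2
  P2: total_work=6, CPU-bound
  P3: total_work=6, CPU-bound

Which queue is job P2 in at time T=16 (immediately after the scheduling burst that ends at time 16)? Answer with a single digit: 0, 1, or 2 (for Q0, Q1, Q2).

Answer: 1

Derivation:
t=0-2: P1@Q0 runs 2, rem=13, I/O yield, promote→Q0. Q0=[P2,P3,P1] Q1=[] Q2=[]
t=2-4: P2@Q0 runs 2, rem=4, quantum used, demote→Q1. Q0=[P3,P1] Q1=[P2] Q2=[]
t=4-6: P3@Q0 runs 2, rem=4, quantum used, demote→Q1. Q0=[P1] Q1=[P2,P3] Q2=[]
t=6-8: P1@Q0 runs 2, rem=11, I/O yield, promote→Q0. Q0=[P1] Q1=[P2,P3] Q2=[]
t=8-10: P1@Q0 runs 2, rem=9, I/O yield, promote→Q0. Q0=[P1] Q1=[P2,P3] Q2=[]
t=10-12: P1@Q0 runs 2, rem=7, I/O yield, promote→Q0. Q0=[P1] Q1=[P2,P3] Q2=[]
t=12-14: P1@Q0 runs 2, rem=5, I/O yield, promote→Q0. Q0=[P1] Q1=[P2,P3] Q2=[]
t=14-16: P1@Q0 runs 2, rem=3, I/O yield, promote→Q0. Q0=[P1] Q1=[P2,P3] Q2=[]
t=16-18: P1@Q0 runs 2, rem=1, I/O yield, promote→Q0. Q0=[P1] Q1=[P2,P3] Q2=[]
t=18-19: P1@Q0 runs 1, rem=0, completes. Q0=[] Q1=[P2,P3] Q2=[]
t=19-23: P2@Q1 runs 4, rem=0, completes. Q0=[] Q1=[P3] Q2=[]
t=23-27: P3@Q1 runs 4, rem=0, completes. Q0=[] Q1=[] Q2=[]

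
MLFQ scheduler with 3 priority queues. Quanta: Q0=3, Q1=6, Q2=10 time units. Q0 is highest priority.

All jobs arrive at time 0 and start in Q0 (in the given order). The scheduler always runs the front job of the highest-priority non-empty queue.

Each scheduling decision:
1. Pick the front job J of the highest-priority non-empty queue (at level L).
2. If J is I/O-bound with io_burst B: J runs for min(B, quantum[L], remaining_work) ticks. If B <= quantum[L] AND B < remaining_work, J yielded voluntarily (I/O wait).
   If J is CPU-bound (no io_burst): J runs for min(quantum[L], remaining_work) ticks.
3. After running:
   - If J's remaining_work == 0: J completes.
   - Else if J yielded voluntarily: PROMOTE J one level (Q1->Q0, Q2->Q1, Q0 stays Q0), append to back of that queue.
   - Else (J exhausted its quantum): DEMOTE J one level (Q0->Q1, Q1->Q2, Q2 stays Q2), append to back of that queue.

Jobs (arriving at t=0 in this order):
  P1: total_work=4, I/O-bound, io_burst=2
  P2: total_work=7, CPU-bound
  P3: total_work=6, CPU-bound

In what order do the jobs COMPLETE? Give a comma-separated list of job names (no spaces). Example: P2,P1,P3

t=0-2: P1@Q0 runs 2, rem=2, I/O yield, promote→Q0. Q0=[P2,P3,P1] Q1=[] Q2=[]
t=2-5: P2@Q0 runs 3, rem=4, quantum used, demote→Q1. Q0=[P3,P1] Q1=[P2] Q2=[]
t=5-8: P3@Q0 runs 3, rem=3, quantum used, demote→Q1. Q0=[P1] Q1=[P2,P3] Q2=[]
t=8-10: P1@Q0 runs 2, rem=0, completes. Q0=[] Q1=[P2,P3] Q2=[]
t=10-14: P2@Q1 runs 4, rem=0, completes. Q0=[] Q1=[P3] Q2=[]
t=14-17: P3@Q1 runs 3, rem=0, completes. Q0=[] Q1=[] Q2=[]

Answer: P1,P2,P3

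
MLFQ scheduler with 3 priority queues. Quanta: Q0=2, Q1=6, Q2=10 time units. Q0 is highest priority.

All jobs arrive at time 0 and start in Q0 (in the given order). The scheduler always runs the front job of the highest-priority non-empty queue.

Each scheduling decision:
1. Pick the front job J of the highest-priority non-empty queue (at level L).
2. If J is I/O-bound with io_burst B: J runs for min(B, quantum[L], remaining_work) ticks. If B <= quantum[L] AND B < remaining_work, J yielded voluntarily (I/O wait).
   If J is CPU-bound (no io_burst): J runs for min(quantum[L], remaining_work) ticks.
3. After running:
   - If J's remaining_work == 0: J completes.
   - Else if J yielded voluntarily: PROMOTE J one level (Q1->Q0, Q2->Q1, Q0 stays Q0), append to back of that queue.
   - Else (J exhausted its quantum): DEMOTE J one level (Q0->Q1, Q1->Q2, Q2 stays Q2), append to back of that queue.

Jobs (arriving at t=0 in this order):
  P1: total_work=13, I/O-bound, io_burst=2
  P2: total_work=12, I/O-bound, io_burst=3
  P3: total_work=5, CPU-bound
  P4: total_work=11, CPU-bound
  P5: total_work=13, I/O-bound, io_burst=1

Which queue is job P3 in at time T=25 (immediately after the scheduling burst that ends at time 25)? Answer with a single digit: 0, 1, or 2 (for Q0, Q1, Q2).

Answer: 1

Derivation:
t=0-2: P1@Q0 runs 2, rem=11, I/O yield, promote→Q0. Q0=[P2,P3,P4,P5,P1] Q1=[] Q2=[]
t=2-4: P2@Q0 runs 2, rem=10, quantum used, demote→Q1. Q0=[P3,P4,P5,P1] Q1=[P2] Q2=[]
t=4-6: P3@Q0 runs 2, rem=3, quantum used, demote→Q1. Q0=[P4,P5,P1] Q1=[P2,P3] Q2=[]
t=6-8: P4@Q0 runs 2, rem=9, quantum used, demote→Q1. Q0=[P5,P1] Q1=[P2,P3,P4] Q2=[]
t=8-9: P5@Q0 runs 1, rem=12, I/O yield, promote→Q0. Q0=[P1,P5] Q1=[P2,P3,P4] Q2=[]
t=9-11: P1@Q0 runs 2, rem=9, I/O yield, promote→Q0. Q0=[P5,P1] Q1=[P2,P3,P4] Q2=[]
t=11-12: P5@Q0 runs 1, rem=11, I/O yield, promote→Q0. Q0=[P1,P5] Q1=[P2,P3,P4] Q2=[]
t=12-14: P1@Q0 runs 2, rem=7, I/O yield, promote→Q0. Q0=[P5,P1] Q1=[P2,P3,P4] Q2=[]
t=14-15: P5@Q0 runs 1, rem=10, I/O yield, promote→Q0. Q0=[P1,P5] Q1=[P2,P3,P4] Q2=[]
t=15-17: P1@Q0 runs 2, rem=5, I/O yield, promote→Q0. Q0=[P5,P1] Q1=[P2,P3,P4] Q2=[]
t=17-18: P5@Q0 runs 1, rem=9, I/O yield, promote→Q0. Q0=[P1,P5] Q1=[P2,P3,P4] Q2=[]
t=18-20: P1@Q0 runs 2, rem=3, I/O yield, promote→Q0. Q0=[P5,P1] Q1=[P2,P3,P4] Q2=[]
t=20-21: P5@Q0 runs 1, rem=8, I/O yield, promote→Q0. Q0=[P1,P5] Q1=[P2,P3,P4] Q2=[]
t=21-23: P1@Q0 runs 2, rem=1, I/O yield, promote→Q0. Q0=[P5,P1] Q1=[P2,P3,P4] Q2=[]
t=23-24: P5@Q0 runs 1, rem=7, I/O yield, promote→Q0. Q0=[P1,P5] Q1=[P2,P3,P4] Q2=[]
t=24-25: P1@Q0 runs 1, rem=0, completes. Q0=[P5] Q1=[P2,P3,P4] Q2=[]
t=25-26: P5@Q0 runs 1, rem=6, I/O yield, promote→Q0. Q0=[P5] Q1=[P2,P3,P4] Q2=[]
t=26-27: P5@Q0 runs 1, rem=5, I/O yield, promote→Q0. Q0=[P5] Q1=[P2,P3,P4] Q2=[]
t=27-28: P5@Q0 runs 1, rem=4, I/O yield, promote→Q0. Q0=[P5] Q1=[P2,P3,P4] Q2=[]
t=28-29: P5@Q0 runs 1, rem=3, I/O yield, promote→Q0. Q0=[P5] Q1=[P2,P3,P4] Q2=[]
t=29-30: P5@Q0 runs 1, rem=2, I/O yield, promote→Q0. Q0=[P5] Q1=[P2,P3,P4] Q2=[]
t=30-31: P5@Q0 runs 1, rem=1, I/O yield, promote→Q0. Q0=[P5] Q1=[P2,P3,P4] Q2=[]
t=31-32: P5@Q0 runs 1, rem=0, completes. Q0=[] Q1=[P2,P3,P4] Q2=[]
t=32-35: P2@Q1 runs 3, rem=7, I/O yield, promote→Q0. Q0=[P2] Q1=[P3,P4] Q2=[]
t=35-37: P2@Q0 runs 2, rem=5, quantum used, demote→Q1. Q0=[] Q1=[P3,P4,P2] Q2=[]
t=37-40: P3@Q1 runs 3, rem=0, completes. Q0=[] Q1=[P4,P2] Q2=[]
t=40-46: P4@Q1 runs 6, rem=3, quantum used, demote→Q2. Q0=[] Q1=[P2] Q2=[P4]
t=46-49: P2@Q1 runs 3, rem=2, I/O yield, promote→Q0. Q0=[P2] Q1=[] Q2=[P4]
t=49-51: P2@Q0 runs 2, rem=0, completes. Q0=[] Q1=[] Q2=[P4]
t=51-54: P4@Q2 runs 3, rem=0, completes. Q0=[] Q1=[] Q2=[]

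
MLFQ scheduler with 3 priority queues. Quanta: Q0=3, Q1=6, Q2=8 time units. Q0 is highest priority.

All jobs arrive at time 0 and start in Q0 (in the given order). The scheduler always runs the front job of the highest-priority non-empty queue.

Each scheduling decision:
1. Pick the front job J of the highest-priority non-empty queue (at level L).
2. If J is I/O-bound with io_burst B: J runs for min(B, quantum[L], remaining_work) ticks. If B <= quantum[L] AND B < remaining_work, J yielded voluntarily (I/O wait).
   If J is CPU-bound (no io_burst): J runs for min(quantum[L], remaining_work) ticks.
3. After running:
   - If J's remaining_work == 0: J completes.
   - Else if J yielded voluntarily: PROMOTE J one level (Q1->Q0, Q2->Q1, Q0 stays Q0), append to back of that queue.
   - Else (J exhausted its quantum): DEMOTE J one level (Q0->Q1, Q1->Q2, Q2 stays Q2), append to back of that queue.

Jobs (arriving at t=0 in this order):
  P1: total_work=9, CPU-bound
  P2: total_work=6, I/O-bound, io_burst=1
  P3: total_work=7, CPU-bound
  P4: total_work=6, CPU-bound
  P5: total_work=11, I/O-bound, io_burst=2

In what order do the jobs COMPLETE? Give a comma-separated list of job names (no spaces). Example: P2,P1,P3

Answer: P2,P5,P1,P3,P4

Derivation:
t=0-3: P1@Q0 runs 3, rem=6, quantum used, demote→Q1. Q0=[P2,P3,P4,P5] Q1=[P1] Q2=[]
t=3-4: P2@Q0 runs 1, rem=5, I/O yield, promote→Q0. Q0=[P3,P4,P5,P2] Q1=[P1] Q2=[]
t=4-7: P3@Q0 runs 3, rem=4, quantum used, demote→Q1. Q0=[P4,P5,P2] Q1=[P1,P3] Q2=[]
t=7-10: P4@Q0 runs 3, rem=3, quantum used, demote→Q1. Q0=[P5,P2] Q1=[P1,P3,P4] Q2=[]
t=10-12: P5@Q0 runs 2, rem=9, I/O yield, promote→Q0. Q0=[P2,P5] Q1=[P1,P3,P4] Q2=[]
t=12-13: P2@Q0 runs 1, rem=4, I/O yield, promote→Q0. Q0=[P5,P2] Q1=[P1,P3,P4] Q2=[]
t=13-15: P5@Q0 runs 2, rem=7, I/O yield, promote→Q0. Q0=[P2,P5] Q1=[P1,P3,P4] Q2=[]
t=15-16: P2@Q0 runs 1, rem=3, I/O yield, promote→Q0. Q0=[P5,P2] Q1=[P1,P3,P4] Q2=[]
t=16-18: P5@Q0 runs 2, rem=5, I/O yield, promote→Q0. Q0=[P2,P5] Q1=[P1,P3,P4] Q2=[]
t=18-19: P2@Q0 runs 1, rem=2, I/O yield, promote→Q0. Q0=[P5,P2] Q1=[P1,P3,P4] Q2=[]
t=19-21: P5@Q0 runs 2, rem=3, I/O yield, promote→Q0. Q0=[P2,P5] Q1=[P1,P3,P4] Q2=[]
t=21-22: P2@Q0 runs 1, rem=1, I/O yield, promote→Q0. Q0=[P5,P2] Q1=[P1,P3,P4] Q2=[]
t=22-24: P5@Q0 runs 2, rem=1, I/O yield, promote→Q0. Q0=[P2,P5] Q1=[P1,P3,P4] Q2=[]
t=24-25: P2@Q0 runs 1, rem=0, completes. Q0=[P5] Q1=[P1,P3,P4] Q2=[]
t=25-26: P5@Q0 runs 1, rem=0, completes. Q0=[] Q1=[P1,P3,P4] Q2=[]
t=26-32: P1@Q1 runs 6, rem=0, completes. Q0=[] Q1=[P3,P4] Q2=[]
t=32-36: P3@Q1 runs 4, rem=0, completes. Q0=[] Q1=[P4] Q2=[]
t=36-39: P4@Q1 runs 3, rem=0, completes. Q0=[] Q1=[] Q2=[]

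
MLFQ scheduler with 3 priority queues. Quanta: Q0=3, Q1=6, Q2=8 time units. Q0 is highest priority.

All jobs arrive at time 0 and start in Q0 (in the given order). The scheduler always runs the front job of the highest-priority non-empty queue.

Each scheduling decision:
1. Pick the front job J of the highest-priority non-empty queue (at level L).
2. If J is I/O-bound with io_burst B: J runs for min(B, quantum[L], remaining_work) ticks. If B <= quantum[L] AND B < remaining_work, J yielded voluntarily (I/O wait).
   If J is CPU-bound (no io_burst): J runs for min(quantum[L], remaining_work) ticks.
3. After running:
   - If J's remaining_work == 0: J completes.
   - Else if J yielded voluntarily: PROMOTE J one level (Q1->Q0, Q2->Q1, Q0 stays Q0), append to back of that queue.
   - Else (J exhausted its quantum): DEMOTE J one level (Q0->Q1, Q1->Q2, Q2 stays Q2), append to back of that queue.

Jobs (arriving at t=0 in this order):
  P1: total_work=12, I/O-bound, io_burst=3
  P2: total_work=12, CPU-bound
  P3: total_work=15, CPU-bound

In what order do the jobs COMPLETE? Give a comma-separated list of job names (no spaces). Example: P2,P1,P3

Answer: P1,P2,P3

Derivation:
t=0-3: P1@Q0 runs 3, rem=9, I/O yield, promote→Q0. Q0=[P2,P3,P1] Q1=[] Q2=[]
t=3-6: P2@Q0 runs 3, rem=9, quantum used, demote→Q1. Q0=[P3,P1] Q1=[P2] Q2=[]
t=6-9: P3@Q0 runs 3, rem=12, quantum used, demote→Q1. Q0=[P1] Q1=[P2,P3] Q2=[]
t=9-12: P1@Q0 runs 3, rem=6, I/O yield, promote→Q0. Q0=[P1] Q1=[P2,P3] Q2=[]
t=12-15: P1@Q0 runs 3, rem=3, I/O yield, promote→Q0. Q0=[P1] Q1=[P2,P3] Q2=[]
t=15-18: P1@Q0 runs 3, rem=0, completes. Q0=[] Q1=[P2,P3] Q2=[]
t=18-24: P2@Q1 runs 6, rem=3, quantum used, demote→Q2. Q0=[] Q1=[P3] Q2=[P2]
t=24-30: P3@Q1 runs 6, rem=6, quantum used, demote→Q2. Q0=[] Q1=[] Q2=[P2,P3]
t=30-33: P2@Q2 runs 3, rem=0, completes. Q0=[] Q1=[] Q2=[P3]
t=33-39: P3@Q2 runs 6, rem=0, completes. Q0=[] Q1=[] Q2=[]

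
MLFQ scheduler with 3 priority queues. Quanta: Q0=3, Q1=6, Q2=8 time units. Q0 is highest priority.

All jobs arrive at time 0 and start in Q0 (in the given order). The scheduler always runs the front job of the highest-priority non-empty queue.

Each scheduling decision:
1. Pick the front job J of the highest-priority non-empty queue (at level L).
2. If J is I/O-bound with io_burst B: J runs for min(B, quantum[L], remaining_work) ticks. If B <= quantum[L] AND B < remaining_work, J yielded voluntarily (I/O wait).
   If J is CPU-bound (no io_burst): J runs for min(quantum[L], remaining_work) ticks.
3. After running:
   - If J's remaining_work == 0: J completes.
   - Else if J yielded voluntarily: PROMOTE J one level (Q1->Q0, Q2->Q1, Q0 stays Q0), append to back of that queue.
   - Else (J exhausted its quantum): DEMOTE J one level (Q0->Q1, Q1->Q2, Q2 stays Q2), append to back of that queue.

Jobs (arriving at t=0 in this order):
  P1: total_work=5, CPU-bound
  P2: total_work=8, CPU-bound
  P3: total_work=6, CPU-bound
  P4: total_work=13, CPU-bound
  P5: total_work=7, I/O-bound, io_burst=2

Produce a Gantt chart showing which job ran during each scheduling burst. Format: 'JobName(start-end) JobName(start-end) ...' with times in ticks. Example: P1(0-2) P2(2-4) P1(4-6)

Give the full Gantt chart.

Answer: P1(0-3) P2(3-6) P3(6-9) P4(9-12) P5(12-14) P5(14-16) P5(16-18) P5(18-19) P1(19-21) P2(21-26) P3(26-29) P4(29-35) P4(35-39)

Derivation:
t=0-3: P1@Q0 runs 3, rem=2, quantum used, demote→Q1. Q0=[P2,P3,P4,P5] Q1=[P1] Q2=[]
t=3-6: P2@Q0 runs 3, rem=5, quantum used, demote→Q1. Q0=[P3,P4,P5] Q1=[P1,P2] Q2=[]
t=6-9: P3@Q0 runs 3, rem=3, quantum used, demote→Q1. Q0=[P4,P5] Q1=[P1,P2,P3] Q2=[]
t=9-12: P4@Q0 runs 3, rem=10, quantum used, demote→Q1. Q0=[P5] Q1=[P1,P2,P3,P4] Q2=[]
t=12-14: P5@Q0 runs 2, rem=5, I/O yield, promote→Q0. Q0=[P5] Q1=[P1,P2,P3,P4] Q2=[]
t=14-16: P5@Q0 runs 2, rem=3, I/O yield, promote→Q0. Q0=[P5] Q1=[P1,P2,P3,P4] Q2=[]
t=16-18: P5@Q0 runs 2, rem=1, I/O yield, promote→Q0. Q0=[P5] Q1=[P1,P2,P3,P4] Q2=[]
t=18-19: P5@Q0 runs 1, rem=0, completes. Q0=[] Q1=[P1,P2,P3,P4] Q2=[]
t=19-21: P1@Q1 runs 2, rem=0, completes. Q0=[] Q1=[P2,P3,P4] Q2=[]
t=21-26: P2@Q1 runs 5, rem=0, completes. Q0=[] Q1=[P3,P4] Q2=[]
t=26-29: P3@Q1 runs 3, rem=0, completes. Q0=[] Q1=[P4] Q2=[]
t=29-35: P4@Q1 runs 6, rem=4, quantum used, demote→Q2. Q0=[] Q1=[] Q2=[P4]
t=35-39: P4@Q2 runs 4, rem=0, completes. Q0=[] Q1=[] Q2=[]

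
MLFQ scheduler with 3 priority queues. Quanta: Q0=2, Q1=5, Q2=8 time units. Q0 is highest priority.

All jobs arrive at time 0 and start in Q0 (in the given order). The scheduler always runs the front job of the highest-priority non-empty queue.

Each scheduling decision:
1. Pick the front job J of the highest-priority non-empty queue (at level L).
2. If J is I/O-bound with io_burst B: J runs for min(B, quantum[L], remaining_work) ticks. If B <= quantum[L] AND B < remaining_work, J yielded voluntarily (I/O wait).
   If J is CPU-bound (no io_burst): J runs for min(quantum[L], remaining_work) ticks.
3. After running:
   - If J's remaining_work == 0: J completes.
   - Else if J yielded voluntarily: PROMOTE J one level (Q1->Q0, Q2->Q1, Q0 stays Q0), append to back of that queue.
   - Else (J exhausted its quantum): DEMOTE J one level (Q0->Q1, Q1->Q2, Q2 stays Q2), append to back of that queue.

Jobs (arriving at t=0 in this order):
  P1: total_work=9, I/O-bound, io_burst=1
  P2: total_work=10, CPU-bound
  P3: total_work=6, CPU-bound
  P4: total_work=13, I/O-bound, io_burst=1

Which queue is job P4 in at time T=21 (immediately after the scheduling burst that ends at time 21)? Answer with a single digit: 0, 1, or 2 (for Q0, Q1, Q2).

t=0-1: P1@Q0 runs 1, rem=8, I/O yield, promote→Q0. Q0=[P2,P3,P4,P1] Q1=[] Q2=[]
t=1-3: P2@Q0 runs 2, rem=8, quantum used, demote→Q1. Q0=[P3,P4,P1] Q1=[P2] Q2=[]
t=3-5: P3@Q0 runs 2, rem=4, quantum used, demote→Q1. Q0=[P4,P1] Q1=[P2,P3] Q2=[]
t=5-6: P4@Q0 runs 1, rem=12, I/O yield, promote→Q0. Q0=[P1,P4] Q1=[P2,P3] Q2=[]
t=6-7: P1@Q0 runs 1, rem=7, I/O yield, promote→Q0. Q0=[P4,P1] Q1=[P2,P3] Q2=[]
t=7-8: P4@Q0 runs 1, rem=11, I/O yield, promote→Q0. Q0=[P1,P4] Q1=[P2,P3] Q2=[]
t=8-9: P1@Q0 runs 1, rem=6, I/O yield, promote→Q0. Q0=[P4,P1] Q1=[P2,P3] Q2=[]
t=9-10: P4@Q0 runs 1, rem=10, I/O yield, promote→Q0. Q0=[P1,P4] Q1=[P2,P3] Q2=[]
t=10-11: P1@Q0 runs 1, rem=5, I/O yield, promote→Q0. Q0=[P4,P1] Q1=[P2,P3] Q2=[]
t=11-12: P4@Q0 runs 1, rem=9, I/O yield, promote→Q0. Q0=[P1,P4] Q1=[P2,P3] Q2=[]
t=12-13: P1@Q0 runs 1, rem=4, I/O yield, promote→Q0. Q0=[P4,P1] Q1=[P2,P3] Q2=[]
t=13-14: P4@Q0 runs 1, rem=8, I/O yield, promote→Q0. Q0=[P1,P4] Q1=[P2,P3] Q2=[]
t=14-15: P1@Q0 runs 1, rem=3, I/O yield, promote→Q0. Q0=[P4,P1] Q1=[P2,P3] Q2=[]
t=15-16: P4@Q0 runs 1, rem=7, I/O yield, promote→Q0. Q0=[P1,P4] Q1=[P2,P3] Q2=[]
t=16-17: P1@Q0 runs 1, rem=2, I/O yield, promote→Q0. Q0=[P4,P1] Q1=[P2,P3] Q2=[]
t=17-18: P4@Q0 runs 1, rem=6, I/O yield, promote→Q0. Q0=[P1,P4] Q1=[P2,P3] Q2=[]
t=18-19: P1@Q0 runs 1, rem=1, I/O yield, promote→Q0. Q0=[P4,P1] Q1=[P2,P3] Q2=[]
t=19-20: P4@Q0 runs 1, rem=5, I/O yield, promote→Q0. Q0=[P1,P4] Q1=[P2,P3] Q2=[]
t=20-21: P1@Q0 runs 1, rem=0, completes. Q0=[P4] Q1=[P2,P3] Q2=[]
t=21-22: P4@Q0 runs 1, rem=4, I/O yield, promote→Q0. Q0=[P4] Q1=[P2,P3] Q2=[]
t=22-23: P4@Q0 runs 1, rem=3, I/O yield, promote→Q0. Q0=[P4] Q1=[P2,P3] Q2=[]
t=23-24: P4@Q0 runs 1, rem=2, I/O yield, promote→Q0. Q0=[P4] Q1=[P2,P3] Q2=[]
t=24-25: P4@Q0 runs 1, rem=1, I/O yield, promote→Q0. Q0=[P4] Q1=[P2,P3] Q2=[]
t=25-26: P4@Q0 runs 1, rem=0, completes. Q0=[] Q1=[P2,P3] Q2=[]
t=26-31: P2@Q1 runs 5, rem=3, quantum used, demote→Q2. Q0=[] Q1=[P3] Q2=[P2]
t=31-35: P3@Q1 runs 4, rem=0, completes. Q0=[] Q1=[] Q2=[P2]
t=35-38: P2@Q2 runs 3, rem=0, completes. Q0=[] Q1=[] Q2=[]

Answer: 0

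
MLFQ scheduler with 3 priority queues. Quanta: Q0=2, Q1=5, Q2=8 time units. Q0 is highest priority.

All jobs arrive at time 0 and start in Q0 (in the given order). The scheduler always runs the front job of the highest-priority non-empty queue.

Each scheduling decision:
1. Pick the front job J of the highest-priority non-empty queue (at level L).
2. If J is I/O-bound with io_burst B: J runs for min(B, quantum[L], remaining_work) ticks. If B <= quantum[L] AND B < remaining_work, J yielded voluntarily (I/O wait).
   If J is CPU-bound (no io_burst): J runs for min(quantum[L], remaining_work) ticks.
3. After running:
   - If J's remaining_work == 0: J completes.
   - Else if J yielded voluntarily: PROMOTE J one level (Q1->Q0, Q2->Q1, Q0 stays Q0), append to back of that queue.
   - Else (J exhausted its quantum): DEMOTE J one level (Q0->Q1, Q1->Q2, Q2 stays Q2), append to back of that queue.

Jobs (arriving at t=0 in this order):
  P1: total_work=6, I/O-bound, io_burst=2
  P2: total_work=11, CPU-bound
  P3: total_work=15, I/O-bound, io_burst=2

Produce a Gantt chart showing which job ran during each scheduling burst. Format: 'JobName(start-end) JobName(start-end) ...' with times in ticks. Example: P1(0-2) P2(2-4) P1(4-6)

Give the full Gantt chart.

Answer: P1(0-2) P2(2-4) P3(4-6) P1(6-8) P3(8-10) P1(10-12) P3(12-14) P3(14-16) P3(16-18) P3(18-20) P3(20-22) P3(22-23) P2(23-28) P2(28-32)

Derivation:
t=0-2: P1@Q0 runs 2, rem=4, I/O yield, promote→Q0. Q0=[P2,P3,P1] Q1=[] Q2=[]
t=2-4: P2@Q0 runs 2, rem=9, quantum used, demote→Q1. Q0=[P3,P1] Q1=[P2] Q2=[]
t=4-6: P3@Q0 runs 2, rem=13, I/O yield, promote→Q0. Q0=[P1,P3] Q1=[P2] Q2=[]
t=6-8: P1@Q0 runs 2, rem=2, I/O yield, promote→Q0. Q0=[P3,P1] Q1=[P2] Q2=[]
t=8-10: P3@Q0 runs 2, rem=11, I/O yield, promote→Q0. Q0=[P1,P3] Q1=[P2] Q2=[]
t=10-12: P1@Q0 runs 2, rem=0, completes. Q0=[P3] Q1=[P2] Q2=[]
t=12-14: P3@Q0 runs 2, rem=9, I/O yield, promote→Q0. Q0=[P3] Q1=[P2] Q2=[]
t=14-16: P3@Q0 runs 2, rem=7, I/O yield, promote→Q0. Q0=[P3] Q1=[P2] Q2=[]
t=16-18: P3@Q0 runs 2, rem=5, I/O yield, promote→Q0. Q0=[P3] Q1=[P2] Q2=[]
t=18-20: P3@Q0 runs 2, rem=3, I/O yield, promote→Q0. Q0=[P3] Q1=[P2] Q2=[]
t=20-22: P3@Q0 runs 2, rem=1, I/O yield, promote→Q0. Q0=[P3] Q1=[P2] Q2=[]
t=22-23: P3@Q0 runs 1, rem=0, completes. Q0=[] Q1=[P2] Q2=[]
t=23-28: P2@Q1 runs 5, rem=4, quantum used, demote→Q2. Q0=[] Q1=[] Q2=[P2]
t=28-32: P2@Q2 runs 4, rem=0, completes. Q0=[] Q1=[] Q2=[]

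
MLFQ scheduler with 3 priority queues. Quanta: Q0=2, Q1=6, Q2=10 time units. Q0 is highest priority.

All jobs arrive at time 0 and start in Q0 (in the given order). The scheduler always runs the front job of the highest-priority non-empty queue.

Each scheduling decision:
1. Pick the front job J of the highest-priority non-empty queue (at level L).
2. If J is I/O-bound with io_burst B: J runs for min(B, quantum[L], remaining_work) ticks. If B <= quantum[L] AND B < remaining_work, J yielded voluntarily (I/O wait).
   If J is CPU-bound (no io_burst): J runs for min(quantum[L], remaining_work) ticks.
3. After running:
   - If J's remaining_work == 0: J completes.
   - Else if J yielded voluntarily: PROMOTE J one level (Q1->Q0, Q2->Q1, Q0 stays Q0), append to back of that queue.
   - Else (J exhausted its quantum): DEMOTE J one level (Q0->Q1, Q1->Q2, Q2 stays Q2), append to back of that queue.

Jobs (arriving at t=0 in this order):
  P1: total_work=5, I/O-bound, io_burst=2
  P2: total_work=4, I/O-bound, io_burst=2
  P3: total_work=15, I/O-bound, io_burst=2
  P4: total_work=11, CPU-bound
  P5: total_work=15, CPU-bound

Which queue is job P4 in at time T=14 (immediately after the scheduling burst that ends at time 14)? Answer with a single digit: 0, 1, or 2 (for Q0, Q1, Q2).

t=0-2: P1@Q0 runs 2, rem=3, I/O yield, promote→Q0. Q0=[P2,P3,P4,P5,P1] Q1=[] Q2=[]
t=2-4: P2@Q0 runs 2, rem=2, I/O yield, promote→Q0. Q0=[P3,P4,P5,P1,P2] Q1=[] Q2=[]
t=4-6: P3@Q0 runs 2, rem=13, I/O yield, promote→Q0. Q0=[P4,P5,P1,P2,P3] Q1=[] Q2=[]
t=6-8: P4@Q0 runs 2, rem=9, quantum used, demote→Q1. Q0=[P5,P1,P2,P3] Q1=[P4] Q2=[]
t=8-10: P5@Q0 runs 2, rem=13, quantum used, demote→Q1. Q0=[P1,P2,P3] Q1=[P4,P5] Q2=[]
t=10-12: P1@Q0 runs 2, rem=1, I/O yield, promote→Q0. Q0=[P2,P3,P1] Q1=[P4,P5] Q2=[]
t=12-14: P2@Q0 runs 2, rem=0, completes. Q0=[P3,P1] Q1=[P4,P5] Q2=[]
t=14-16: P3@Q0 runs 2, rem=11, I/O yield, promote→Q0. Q0=[P1,P3] Q1=[P4,P5] Q2=[]
t=16-17: P1@Q0 runs 1, rem=0, completes. Q0=[P3] Q1=[P4,P5] Q2=[]
t=17-19: P3@Q0 runs 2, rem=9, I/O yield, promote→Q0. Q0=[P3] Q1=[P4,P5] Q2=[]
t=19-21: P3@Q0 runs 2, rem=7, I/O yield, promote→Q0. Q0=[P3] Q1=[P4,P5] Q2=[]
t=21-23: P3@Q0 runs 2, rem=5, I/O yield, promote→Q0. Q0=[P3] Q1=[P4,P5] Q2=[]
t=23-25: P3@Q0 runs 2, rem=3, I/O yield, promote→Q0. Q0=[P3] Q1=[P4,P5] Q2=[]
t=25-27: P3@Q0 runs 2, rem=1, I/O yield, promote→Q0. Q0=[P3] Q1=[P4,P5] Q2=[]
t=27-28: P3@Q0 runs 1, rem=0, completes. Q0=[] Q1=[P4,P5] Q2=[]
t=28-34: P4@Q1 runs 6, rem=3, quantum used, demote→Q2. Q0=[] Q1=[P5] Q2=[P4]
t=34-40: P5@Q1 runs 6, rem=7, quantum used, demote→Q2. Q0=[] Q1=[] Q2=[P4,P5]
t=40-43: P4@Q2 runs 3, rem=0, completes. Q0=[] Q1=[] Q2=[P5]
t=43-50: P5@Q2 runs 7, rem=0, completes. Q0=[] Q1=[] Q2=[]

Answer: 1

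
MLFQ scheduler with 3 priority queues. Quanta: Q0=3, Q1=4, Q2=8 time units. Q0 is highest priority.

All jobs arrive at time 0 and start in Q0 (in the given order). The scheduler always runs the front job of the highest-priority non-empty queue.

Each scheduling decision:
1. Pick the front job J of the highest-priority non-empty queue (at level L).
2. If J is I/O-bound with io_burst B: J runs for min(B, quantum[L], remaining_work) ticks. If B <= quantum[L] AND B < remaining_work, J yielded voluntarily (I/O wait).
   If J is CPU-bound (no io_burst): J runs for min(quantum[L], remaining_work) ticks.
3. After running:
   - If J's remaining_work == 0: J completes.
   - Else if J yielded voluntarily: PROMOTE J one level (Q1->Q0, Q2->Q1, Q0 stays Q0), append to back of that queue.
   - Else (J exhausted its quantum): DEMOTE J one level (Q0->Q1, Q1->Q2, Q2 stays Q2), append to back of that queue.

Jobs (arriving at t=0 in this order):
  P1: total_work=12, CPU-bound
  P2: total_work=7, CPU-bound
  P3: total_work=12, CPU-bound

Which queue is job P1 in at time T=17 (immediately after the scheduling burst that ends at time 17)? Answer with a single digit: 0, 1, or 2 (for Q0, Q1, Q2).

t=0-3: P1@Q0 runs 3, rem=9, quantum used, demote→Q1. Q0=[P2,P3] Q1=[P1] Q2=[]
t=3-6: P2@Q0 runs 3, rem=4, quantum used, demote→Q1. Q0=[P3] Q1=[P1,P2] Q2=[]
t=6-9: P3@Q0 runs 3, rem=9, quantum used, demote→Q1. Q0=[] Q1=[P1,P2,P3] Q2=[]
t=9-13: P1@Q1 runs 4, rem=5, quantum used, demote→Q2. Q0=[] Q1=[P2,P3] Q2=[P1]
t=13-17: P2@Q1 runs 4, rem=0, completes. Q0=[] Q1=[P3] Q2=[P1]
t=17-21: P3@Q1 runs 4, rem=5, quantum used, demote→Q2. Q0=[] Q1=[] Q2=[P1,P3]
t=21-26: P1@Q2 runs 5, rem=0, completes. Q0=[] Q1=[] Q2=[P3]
t=26-31: P3@Q2 runs 5, rem=0, completes. Q0=[] Q1=[] Q2=[]

Answer: 2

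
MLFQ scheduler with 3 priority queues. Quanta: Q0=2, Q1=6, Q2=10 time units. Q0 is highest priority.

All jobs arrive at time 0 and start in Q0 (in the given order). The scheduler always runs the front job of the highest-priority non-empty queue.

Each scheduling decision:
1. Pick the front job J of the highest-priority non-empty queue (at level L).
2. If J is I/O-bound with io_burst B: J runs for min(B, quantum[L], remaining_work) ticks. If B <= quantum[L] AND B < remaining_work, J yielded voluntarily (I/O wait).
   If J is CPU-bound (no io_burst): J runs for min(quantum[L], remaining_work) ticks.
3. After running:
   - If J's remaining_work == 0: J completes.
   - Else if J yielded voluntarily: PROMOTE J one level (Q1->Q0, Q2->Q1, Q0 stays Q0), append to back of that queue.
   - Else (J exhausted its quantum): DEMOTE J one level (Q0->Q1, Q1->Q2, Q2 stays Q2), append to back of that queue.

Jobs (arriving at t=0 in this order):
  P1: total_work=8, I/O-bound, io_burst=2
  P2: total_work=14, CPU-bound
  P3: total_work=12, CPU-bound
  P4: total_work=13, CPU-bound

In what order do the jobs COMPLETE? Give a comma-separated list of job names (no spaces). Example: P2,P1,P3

t=0-2: P1@Q0 runs 2, rem=6, I/O yield, promote→Q0. Q0=[P2,P3,P4,P1] Q1=[] Q2=[]
t=2-4: P2@Q0 runs 2, rem=12, quantum used, demote→Q1. Q0=[P3,P4,P1] Q1=[P2] Q2=[]
t=4-6: P3@Q0 runs 2, rem=10, quantum used, demote→Q1. Q0=[P4,P1] Q1=[P2,P3] Q2=[]
t=6-8: P4@Q0 runs 2, rem=11, quantum used, demote→Q1. Q0=[P1] Q1=[P2,P3,P4] Q2=[]
t=8-10: P1@Q0 runs 2, rem=4, I/O yield, promote→Q0. Q0=[P1] Q1=[P2,P3,P4] Q2=[]
t=10-12: P1@Q0 runs 2, rem=2, I/O yield, promote→Q0. Q0=[P1] Q1=[P2,P3,P4] Q2=[]
t=12-14: P1@Q0 runs 2, rem=0, completes. Q0=[] Q1=[P2,P3,P4] Q2=[]
t=14-20: P2@Q1 runs 6, rem=6, quantum used, demote→Q2. Q0=[] Q1=[P3,P4] Q2=[P2]
t=20-26: P3@Q1 runs 6, rem=4, quantum used, demote→Q2. Q0=[] Q1=[P4] Q2=[P2,P3]
t=26-32: P4@Q1 runs 6, rem=5, quantum used, demote→Q2. Q0=[] Q1=[] Q2=[P2,P3,P4]
t=32-38: P2@Q2 runs 6, rem=0, completes. Q0=[] Q1=[] Q2=[P3,P4]
t=38-42: P3@Q2 runs 4, rem=0, completes. Q0=[] Q1=[] Q2=[P4]
t=42-47: P4@Q2 runs 5, rem=0, completes. Q0=[] Q1=[] Q2=[]

Answer: P1,P2,P3,P4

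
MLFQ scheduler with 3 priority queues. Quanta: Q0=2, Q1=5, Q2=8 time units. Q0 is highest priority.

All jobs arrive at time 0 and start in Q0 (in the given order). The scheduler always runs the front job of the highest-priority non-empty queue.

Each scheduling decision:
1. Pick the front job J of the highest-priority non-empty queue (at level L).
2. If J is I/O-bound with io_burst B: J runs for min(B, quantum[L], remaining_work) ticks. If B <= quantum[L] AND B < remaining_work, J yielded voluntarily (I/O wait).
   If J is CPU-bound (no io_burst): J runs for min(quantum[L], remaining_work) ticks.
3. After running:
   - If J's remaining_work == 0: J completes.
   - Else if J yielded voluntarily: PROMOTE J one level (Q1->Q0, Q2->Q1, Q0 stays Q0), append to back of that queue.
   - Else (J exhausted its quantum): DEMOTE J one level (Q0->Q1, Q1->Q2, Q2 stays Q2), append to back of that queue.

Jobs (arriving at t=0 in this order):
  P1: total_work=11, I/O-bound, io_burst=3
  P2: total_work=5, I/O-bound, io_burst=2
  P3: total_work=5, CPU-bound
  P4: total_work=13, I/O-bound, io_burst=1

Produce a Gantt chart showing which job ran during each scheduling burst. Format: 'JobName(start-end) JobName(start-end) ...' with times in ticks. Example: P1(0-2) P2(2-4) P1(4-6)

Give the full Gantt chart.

Answer: P1(0-2) P2(2-4) P3(4-6) P4(6-7) P2(7-9) P4(9-10) P2(10-11) P4(11-12) P4(12-13) P4(13-14) P4(14-15) P4(15-16) P4(16-17) P4(17-18) P4(18-19) P4(19-20) P4(20-21) P4(21-22) P1(22-25) P1(25-27) P3(27-30) P1(30-33) P1(33-34)

Derivation:
t=0-2: P1@Q0 runs 2, rem=9, quantum used, demote→Q1. Q0=[P2,P3,P4] Q1=[P1] Q2=[]
t=2-4: P2@Q0 runs 2, rem=3, I/O yield, promote→Q0. Q0=[P3,P4,P2] Q1=[P1] Q2=[]
t=4-6: P3@Q0 runs 2, rem=3, quantum used, demote→Q1. Q0=[P4,P2] Q1=[P1,P3] Q2=[]
t=6-7: P4@Q0 runs 1, rem=12, I/O yield, promote→Q0. Q0=[P2,P4] Q1=[P1,P3] Q2=[]
t=7-9: P2@Q0 runs 2, rem=1, I/O yield, promote→Q0. Q0=[P4,P2] Q1=[P1,P3] Q2=[]
t=9-10: P4@Q0 runs 1, rem=11, I/O yield, promote→Q0. Q0=[P2,P4] Q1=[P1,P3] Q2=[]
t=10-11: P2@Q0 runs 1, rem=0, completes. Q0=[P4] Q1=[P1,P3] Q2=[]
t=11-12: P4@Q0 runs 1, rem=10, I/O yield, promote→Q0. Q0=[P4] Q1=[P1,P3] Q2=[]
t=12-13: P4@Q0 runs 1, rem=9, I/O yield, promote→Q0. Q0=[P4] Q1=[P1,P3] Q2=[]
t=13-14: P4@Q0 runs 1, rem=8, I/O yield, promote→Q0. Q0=[P4] Q1=[P1,P3] Q2=[]
t=14-15: P4@Q0 runs 1, rem=7, I/O yield, promote→Q0. Q0=[P4] Q1=[P1,P3] Q2=[]
t=15-16: P4@Q0 runs 1, rem=6, I/O yield, promote→Q0. Q0=[P4] Q1=[P1,P3] Q2=[]
t=16-17: P4@Q0 runs 1, rem=5, I/O yield, promote→Q0. Q0=[P4] Q1=[P1,P3] Q2=[]
t=17-18: P4@Q0 runs 1, rem=4, I/O yield, promote→Q0. Q0=[P4] Q1=[P1,P3] Q2=[]
t=18-19: P4@Q0 runs 1, rem=3, I/O yield, promote→Q0. Q0=[P4] Q1=[P1,P3] Q2=[]
t=19-20: P4@Q0 runs 1, rem=2, I/O yield, promote→Q0. Q0=[P4] Q1=[P1,P3] Q2=[]
t=20-21: P4@Q0 runs 1, rem=1, I/O yield, promote→Q0. Q0=[P4] Q1=[P1,P3] Q2=[]
t=21-22: P4@Q0 runs 1, rem=0, completes. Q0=[] Q1=[P1,P3] Q2=[]
t=22-25: P1@Q1 runs 3, rem=6, I/O yield, promote→Q0. Q0=[P1] Q1=[P3] Q2=[]
t=25-27: P1@Q0 runs 2, rem=4, quantum used, demote→Q1. Q0=[] Q1=[P3,P1] Q2=[]
t=27-30: P3@Q1 runs 3, rem=0, completes. Q0=[] Q1=[P1] Q2=[]
t=30-33: P1@Q1 runs 3, rem=1, I/O yield, promote→Q0. Q0=[P1] Q1=[] Q2=[]
t=33-34: P1@Q0 runs 1, rem=0, completes. Q0=[] Q1=[] Q2=[]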